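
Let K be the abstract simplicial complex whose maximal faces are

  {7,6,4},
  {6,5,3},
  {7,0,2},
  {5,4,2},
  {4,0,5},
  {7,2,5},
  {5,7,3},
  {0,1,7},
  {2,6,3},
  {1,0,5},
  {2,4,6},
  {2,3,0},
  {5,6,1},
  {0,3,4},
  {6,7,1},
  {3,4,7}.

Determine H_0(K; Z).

Take the total order 0 < 1 < 2 < 3 < 4 < 5 < 6 < 7 on the vertex set. Then K (dimension 2) consists of the simplices:

  0-simplices (8): [0], [1], [2], [3], [4], [5], [6], [7]
  1-simplices (24): (24 of them)
  2-simplices (16): [0,1,5], [0,1,7], [0,2,3], [0,2,7], [0,3,4], [0,4,5], [1,5,6], [1,6,7], [2,3,6], [2,4,5], [2,4,6], [2,5,7], [3,4,7], [3,5,6], [3,5,7], [4,6,7]

so the chain groups are C_0 ≅ Z^8, C_1 ≅ Z^24, C_2 ≅ Z^16.

The boundary map ∂_1: C_1 → C_0 sends each edge [p,q] (with p < q) to q − p. For instance
  ∂[4,7] = [7] − [4].
The 8×24 boundary matrix has rank 7 and Smith normal form diag(1,1,1,1,1,1,1).

∂_2: C_2 → C_1 acts by ∂[p,q,r] = [q,r] − [p,r] + [p,q]. For instance
  ∂[0,2,3] = [2,3] − [0,3] + [0,2],
  ∂[3,4,7] = [4,7] − [3,7] + [3,4].
As a 24×16 matrix over Z this has rank 15, with invariant factors (1,1,1,1,1,1,1,1,1,1,1,1,1,1,1).

Reading off H_k = ker ∂_k / im ∂_{k+1}:

  H_0: rank C_0 − rank ∂_1 = 8 − 7 = 1, and the invariant factors of ∂_1 are all 1, so H_0 = Z.

H_0 = Z.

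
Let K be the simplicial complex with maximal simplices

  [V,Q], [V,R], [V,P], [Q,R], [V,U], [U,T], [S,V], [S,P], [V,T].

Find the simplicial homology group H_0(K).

Order the vertices as P < Q < R < S < T < U < V. Listing each simplex with vertices in this order, K has dimension 1 with simplices:

  0-simplices (7): P, Q, R, S, T, U, V
  1-simplices (9): PS, PV, QR, QV, RV, SV, TU, TV, UV

Hence C_0 ≅ Z^7, C_1 ≅ Z^9.

∂_1: C_1 → C_0 is given by ∂[p,q] = [q] − [p].
This gives a 7×9 integer matrix of rank 6; reducing to Smith normal form yields diagonal entries (1,1,1,1,1,1).

Reading off H_k = ker ∂_k / im ∂_{k+1}:

  H_0: rank C_0 − rank ∂_1 = 7 − 6 = 1, and the invariant factors of ∂_1 are all 1, so H_0 ≅ Z.

H_0 ≅ Z.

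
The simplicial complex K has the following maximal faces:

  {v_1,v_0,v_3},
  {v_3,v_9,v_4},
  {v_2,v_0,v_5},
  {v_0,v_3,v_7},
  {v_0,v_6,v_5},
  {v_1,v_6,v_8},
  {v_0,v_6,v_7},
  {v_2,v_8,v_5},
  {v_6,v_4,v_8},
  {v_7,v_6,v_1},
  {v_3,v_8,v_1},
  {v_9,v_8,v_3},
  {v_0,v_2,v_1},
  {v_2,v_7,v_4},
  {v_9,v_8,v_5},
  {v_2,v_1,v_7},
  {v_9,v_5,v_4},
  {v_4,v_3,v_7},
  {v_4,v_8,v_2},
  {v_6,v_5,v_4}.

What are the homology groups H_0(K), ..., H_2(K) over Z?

Take the total order v_0 < v_1 < v_2 < v_3 < v_4 < v_5 < v_6 < v_7 < v_8 < v_9 on the vertex set. Then K (dimension 2) consists of the simplices:

  0-simplices (10): [v_0], [v_1], [v_2], [v_3], [v_4], [v_5], [v_6], [v_7], [v_8], [v_9]
  1-simplices (30): (30 of them)
  2-simplices (20): (20 of them)

so the chain groups are C_0 ≅ Z^10, C_1 ≅ Z^30, C_2 ≅ Z^20.

Boundary ∂_1: C_1 → C_0 maps an edge to its endpoints' difference, ∂[p,q] = q − p.
The 10×30 boundary matrix has rank 9 and Smith normal form diag(1,1,1,1,1,1,1,1,1).

Boundary ∂_2: C_2 → C_1 acts by ∂[p,q,r] = [q,r] − [p,r] + [p,q]. For instance
  ∂[v_2,v_4,v_7] = [v_4,v_7] − [v_2,v_7] + [v_2,v_4],
  ∂[v_4,v_5,v_6] = [v_5,v_6] − [v_4,v_6] + [v_4,v_5].
This gives a 30×20 integer matrix of rank 20; reducing to Smith normal form yields diagonal entries (1,1,1,1,1,1,1,1,1,1,1,1,1,1,1,1,1,1,1,2).

From H_k ≅ ker(∂_k) / im(∂_{k+1}) we obtain:

  H_0: rank C_0 − rank ∂_1 = 10 − 9 = 1, and the invariant factors of ∂_1 are all 1, so H_0 = Z.
  H_1: rank ker ∂_1 − rank ∂_2 = (30 − 9) − 20 = 1, and ∂_2 has invariant factor 2 > 1, so H_1 = Z × Z/2.
  H_2: rank ker ∂_2 − rank ∂_3 = (20 − 20) − 0 = 0, and there is no ∂_3, so H_2 = 0.

(K is a triangulation of the Klein bottle.)

H_0 ≅ Z,  H_1 ≅ Z × Z/2,  H_2 = 0.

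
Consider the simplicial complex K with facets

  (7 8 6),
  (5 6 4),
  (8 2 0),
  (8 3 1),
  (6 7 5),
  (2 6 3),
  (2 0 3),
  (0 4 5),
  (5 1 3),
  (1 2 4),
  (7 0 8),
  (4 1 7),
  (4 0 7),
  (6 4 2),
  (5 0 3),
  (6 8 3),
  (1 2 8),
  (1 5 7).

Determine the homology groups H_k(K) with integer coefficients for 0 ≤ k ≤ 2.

Take the total order 0 < 1 < 2 < 3 < 4 < 5 < 6 < 7 < 8 on the vertex set. Then K (dimension 2) consists of the simplices:

  0-simplices (9): [0], [1], [2], [3], [4], [5], [6], [7], [8]
  1-simplices (27): (27 of them)
  2-simplices (18): [0,2,3], [0,2,8], [0,3,5], [0,4,5], [0,4,7], [0,7,8], [1,2,4], [1,2,8], [1,3,5], [1,3,8], [1,4,7], [1,5,7], [2,3,6], [2,4,6], [3,6,8], [4,5,6], [5,6,7], [6,7,8]

Hence C_0 ≅ Z^9, C_1 ≅ Z^27, C_2 ≅ Z^18.

Boundary ∂_1: C_1 → C_0 sends each edge [p,q] (with p < q) to q − p.
As a 9×27 matrix over Z this has rank 8, with invariant factors (1,1,1,1,1,1,1,1).

The boundary map ∂_2: C_2 → C_1 sends each 2-simplex [p,q,r] to [q,r] − [p,r] + [p,q]. For instance
  ∂[1,2,4] = [2,4] − [1,4] + [1,2],
  ∂[1,3,5] = [3,5] − [1,5] + [1,3].
The 27×18 boundary matrix has rank 18 and Smith normal form diag(1,1,1,1,1,1,1,1,1,1,1,1,1,1,1,1,1,2).

Now H_k = ker ∂_k / im ∂_{k+1}, so:

  H_0: rank C_0 − rank ∂_1 = 9 − 8 = 1, and the invariant factors of ∂_1 are all 1, so H_0 ≅ Z.
  H_1: rank ker ∂_1 − rank ∂_2 = (27 − 8) − 18 = 1, and ∂_2 has invariant factor 2 > 1, so H_1 ≅ Z ⊕ Z/2.
  H_2: rank ker ∂_2 − rank ∂_3 = (18 − 18) − 0 = 0, and there is no ∂_3, so H_2 ≅ 0.

H_0 ≅ Z,  H_1 ≅ Z ⊕ Z/2,  H_2 = 0.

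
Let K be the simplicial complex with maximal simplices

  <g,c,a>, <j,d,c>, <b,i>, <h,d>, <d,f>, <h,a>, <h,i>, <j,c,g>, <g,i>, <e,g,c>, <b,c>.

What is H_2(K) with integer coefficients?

Fix the vertex order a < b < c < d < e < f < g < h < i < j and write every simplex with vertices in increasing order. Then dim K = 2 and the simplices of K are:

  0-simplices (10): a, b, c, d, e, f, g, h, i, j
  1-simplices (16): ac, ag, ah, bc, bi, cd, ce, cg, cj, df, dh, dj, eg, gi, gj, hi
  2-simplices (4): acg, cdj, ceg, cgj

giving chain groups C_0 ≅ Z^10, C_1 ≅ Z^16, C_2 ≅ Z^4.

Boundary ∂_1: C_1 → C_0 maps an edge to its endpoints' difference, ∂[p,q] = q − p. For instance
  ∂gj = j − g.
The 10×16 boundary matrix has rank 9 and Smith normal form diag(1,1,1,1,1,1,1,1,1).

Boundary ∂_2: C_2 → C_1 maps a triangle to the signed sum of its edges. For instance
  ∂acg = cg − ag + ac,
  ∂ceg = eg − cg + ce.
As a 16×4 matrix over Z this has rank 4, with invariant factors (1,1,1,1).

Now H_k = ker ∂_k / im ∂_{k+1}, so:

  H_2: rank ker ∂_2 − rank ∂_3 = (4 − 4) − 0 = 0, and there is no ∂_3, so H_2 ≅ 0.

H_2 ≅ 0.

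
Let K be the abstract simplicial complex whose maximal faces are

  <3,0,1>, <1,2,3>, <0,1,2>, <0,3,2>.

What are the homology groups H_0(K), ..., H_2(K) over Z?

Order the vertices as 0 < 1 < 2 < 3. Listing each simplex with vertices in this order, K has dimension 2 with simplices:

  0-simplices (4): [0], [1], [2], [3]
  1-simplices (6): [0,1], [0,2], [0,3], [1,2], [1,3], [2,3]
  2-simplices (4): [0,1,2], [0,1,3], [0,2,3], [1,2,3]

Hence C_0 ≅ Z^4, C_1 ≅ Z^6, C_2 ≅ Z^4.

The boundary map ∂_1: C_1 → C_0 sends each edge [p,q] (with p < q) to q − p.
The 4×6 boundary matrix has rank 3 and Smith normal form diag(1,1,1).

The boundary map ∂_2: C_2 → C_1 acts by ∂[p,q,r] = [q,r] − [p,r] + [p,q]. For instance
  ∂[1,2,3] = [2,3] − [1,3] + [1,2],
  ∂[0,2,3] = [2,3] − [0,3] + [0,2].
This gives a 6×4 integer matrix of rank 3; reducing to Smith normal form yields diagonal entries (1,1,1).

Computing H_k = (kernel of ∂_k) / (image of ∂_{k+1}):

  H_0: rank C_0 − rank ∂_1 = 4 − 3 = 1, and the invariant factors of ∂_1 are all 1, so H_0 = Z.
  H_1: rank ker ∂_1 − rank ∂_2 = (6 − 3) − 3 = 0, and the invariant factors of ∂_2 are all 1, so H_1 = 0.
  H_2: rank ker ∂_2 − rank ∂_3 = (4 − 3) − 0 = 1, and there is no ∂_3, so H_2 = Z.

(K is a triangulation of the 2-sphere S^2.)

H_0 = Z,  H_1 = 0,  H_2 = Z.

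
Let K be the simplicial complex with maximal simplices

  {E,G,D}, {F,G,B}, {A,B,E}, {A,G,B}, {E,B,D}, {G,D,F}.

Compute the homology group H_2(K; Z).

We work with the vertex ordering A < B < D < E < F < G. The simplices of K, each written with vertices in increasing order, are:

  0-simplices (6): A, B, D, E, F, G
  1-simplices (12): AB, AE, AG, BD, BE, BF, BG, DE, DF, DG, EG, FG
  2-simplices (6): ABE, ABG, BDE, BFG, DEG, DFG

so the chain groups are C_0 ≅ Z^6, C_1 ≅ Z^12, C_2 ≅ Z^6.

The boundary map ∂_1: C_1 → C_0 sends each edge [p,q] (with p < q) to q − p.
The resulting 6×12 matrix has rank 5, and its Smith normal form has invariant factors (1,1,1,1,1).

Boundary ∂_2: C_2 → C_1 sends each 2-simplex [p,q,r] to [q,r] − [p,r] + [p,q]. For instance
  ∂ABG = BG − AG + AB,
  ∂BFG = FG − BG + BF.
As a 12×6 matrix over Z this has rank 6, with invariant factors (1,1,1,1,1,1).

Computing H_k = (kernel of ∂_k) / (image of ∂_{k+1}):

  H_2: rank ker ∂_2 − rank ∂_3 = (6 − 6) − 0 = 0, and there is no ∂_3, so H_2 = 0.

H_2 ≅ 0.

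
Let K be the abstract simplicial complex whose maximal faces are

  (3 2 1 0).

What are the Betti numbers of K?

Fix the vertex order 0 < 1 < 2 < 3 and write every simplex with vertices in increasing order. Then dim K = 3 and the simplices of K are:

  0-simplices (4): [0], [1], [2], [3]
  1-simplices (6): [0,1], [0,2], [0,3], [1,2], [1,3], [2,3]
  2-simplices (4): [0,1,2], [0,1,3], [0,2,3], [1,2,3]
  3-simplices (1): [0,1,2,3]

giving chain groups C_0 ≅ Z^4, C_1 ≅ Z^6, C_2 ≅ Z^4, C_3 ≅ Z^1.

The boundary map ∂_1: C_1 → C_0 is given by ∂[p,q] = [q] − [p]. For instance
  ∂[0,1] = [1] − [0].
The 4×6 boundary matrix has rank 3 and Smith normal form diag(1,1,1).

∂_2: C_2 → C_1 maps a triangle to the signed sum of its edges. For instance
  ∂[0,2,3] = [2,3] − [0,3] + [0,2],
  ∂[1,2,3] = [2,3] − [1,3] + [1,2].
As a 6×4 matrix over Z this has rank 3, with invariant factors (1,1,1).

The boundary map ∂_3: C_3 → C_2 sends each 3-simplex σ to the alternating sum Σ_i (−1)^i (σ with its i-th vertex removed). For instance
  ∂[0,1,2,3] = [1,2,3] − [0,2,3] + [0,1,3] − [0,1,2].
The resulting 4×1 matrix has rank 1, and its Smith normal form has invariant factors (1).

Computing H_k = (kernel of ∂_k) / (image of ∂_{k+1}):

  H_0: rank C_0 − rank ∂_1 = 4 − 3 = 1, and the invariant factors of ∂_1 are all 1, so H_0 = Z.
  H_1: rank ker ∂_1 − rank ∂_2 = (6 − 3) − 3 = 0, and the invariant factors of ∂_2 are all 1, so H_1 = 0.
  H_2: rank ker ∂_2 − rank ∂_3 = (4 − 3) − 1 = 0, and the invariant factors of ∂_3 are all 1, so H_2 = 0.
  H_3: rank ker ∂_3 − rank ∂_4 = (1 − 1) − 0 = 0, and there is no ∂_4, so H_3 = 0.

As a check, the Euler characteristic is 4 − 6 + 4 − 1 = 1, which agrees with 1 − 0 + 0 − 0 = 1.
(K is a triangulation of the 3-simplex.)

Hence the Betti numbers are b_0 = 1, b_1 = 0, b_2 = 0, b_3 = 0.

b_0 = 1, b_1 = 0, b_2 = 0, b_3 = 0.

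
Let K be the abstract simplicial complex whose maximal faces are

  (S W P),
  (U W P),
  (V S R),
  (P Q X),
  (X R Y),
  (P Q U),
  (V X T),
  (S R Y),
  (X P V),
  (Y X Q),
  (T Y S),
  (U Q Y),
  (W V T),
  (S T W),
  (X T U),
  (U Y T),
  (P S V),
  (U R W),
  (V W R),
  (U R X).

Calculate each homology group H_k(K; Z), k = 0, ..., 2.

Order the vertices as P < Q < R < S < T < U < V < W < X < Y. Listing each simplex with vertices in this order, K has dimension 2 with simplices:

  0-simplices (10): P, Q, R, S, T, U, V, W, X, Y
  1-simplices (30): PQ, PS, PU, PV, PW, PX, QU, QX, QY, RS, RU, RV, RW, RX, RY, ST, SV, SW, SY, TU, TV, TW, TX, TY, UW, UX, UY, VW, VX, XY
  2-simplices (20): PQU, PQX, PSV, PSW, PUW, PVX, QUY, QXY, RSV, RSY, RUW, RUX, RVW, RXY, STW, STY, TUX, TUY, TVW, TVX

so the chain groups are C_0 ≅ Z^10, C_1 ≅ Z^30, C_2 ≅ Z^20.

∂_1: C_1 → C_0 is given by ∂[p,q] = [q] − [p].
This gives a 10×30 integer matrix of rank 9; reducing to Smith normal form yields diagonal entries (1,1,1,1,1,1,1,1,1).

Boundary ∂_2: C_2 → C_1 acts by ∂[p,q,r] = [q,r] − [p,r] + [p,q]. For instance
  ∂RXY = XY − RY + RX,
  ∂PQX = QX − PX + PQ.
This gives a 30×20 integer matrix of rank 20; reducing to Smith normal form yields diagonal entries (1,1,1,1,1,1,1,1,1,1,1,1,1,1,1,1,1,1,1,2).

From H_k ≅ ker(∂_k) / im(∂_{k+1}) we obtain:

  H_0: rank C_0 − rank ∂_1 = 10 − 9 = 1, and the invariant factors of ∂_1 are all 1, so H_0 = Z.
  H_1: rank ker ∂_1 − rank ∂_2 = (30 − 9) − 20 = 1, and ∂_2 has invariant factor 2 > 1, so H_1 = Z ⊕ Z/2Z.
  H_2: rank ker ∂_2 − rank ∂_3 = (20 − 20) − 0 = 0, and there is no ∂_3, so H_2 = 0.

H_0 = Z,  H_1 = Z ⊕ Z/2Z,  H_2 = 0.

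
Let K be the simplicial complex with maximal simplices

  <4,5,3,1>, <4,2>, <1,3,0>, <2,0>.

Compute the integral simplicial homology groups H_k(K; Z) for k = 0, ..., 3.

H_0 ≅ Z,  H_1 ≅ Z,  H_2 = 0,  H_3 = 0.

Take the total order 0 < 1 < 2 < 3 < 4 < 5 on the vertex set. Then K (dimension 3) consists of the simplices:

  0-simplices (6): [0], [1], [2], [3], [4], [5]
  1-simplices (10): [0,1], [0,2], [0,3], [1,3], [1,4], [1,5], [2,4], [3,4], [3,5], [4,5]
  2-simplices (5): [0,1,3], [1,3,4], [1,3,5], [1,4,5], [3,4,5]
  3-simplices (1): [1,3,4,5]

so the chain groups are C_0 ≅ Z^6, C_1 ≅ Z^10, C_2 ≅ Z^5, C_3 ≅ Z^1.

The boundary map ∂_1: C_1 → C_0 maps an edge to its endpoints' difference, ∂[p,q] = q − p.
The resulting 6×10 matrix has rank 5, and its Smith normal form has invariant factors (1,1,1,1,1).

∂_2: C_2 → C_1 sends each 2-simplex [p,q,r] to [q,r] − [p,r] + [p,q]. For instance
  ∂[1,3,4] = [3,4] − [1,4] + [1,3],
  ∂[0,1,3] = [1,3] − [0,3] + [0,1].
This gives a 10×5 integer matrix of rank 4; reducing to Smith normal form yields diagonal entries (1,1,1,1).

The boundary map ∂_3: C_3 → C_2 sends each 3-simplex σ to the alternating sum Σ_i (−1)^i (σ with its i-th vertex removed). For instance
  ∂[1,3,4,5] = [3,4,5] − [1,4,5] + [1,3,5] − [1,3,4].
As a 5×1 matrix over Z this has rank 1, with invariant factors (1).

Reading off H_k = ker ∂_k / im ∂_{k+1}:

  H_0: rank C_0 − rank ∂_1 = 6 − 5 = 1, and the invariant factors of ∂_1 are all 1, so H_0 = Z.
  H_1: rank ker ∂_1 − rank ∂_2 = (10 − 5) − 4 = 1, and the invariant factors of ∂_2 are all 1, so H_1 = Z.
  H_2: rank ker ∂_2 − rank ∂_3 = (5 − 4) − 1 = 0, and the invariant factors of ∂_3 are all 1, so H_2 = 0.
  H_3: rank ker ∂_3 − rank ∂_4 = (1 − 1) − 0 = 0, and there is no ∂_4, so H_3 = 0.

As a check, the Euler characteristic is 6 − 10 + 5 − 1 = 0, which agrees with 1 − 1 + 0 − 0 = 0.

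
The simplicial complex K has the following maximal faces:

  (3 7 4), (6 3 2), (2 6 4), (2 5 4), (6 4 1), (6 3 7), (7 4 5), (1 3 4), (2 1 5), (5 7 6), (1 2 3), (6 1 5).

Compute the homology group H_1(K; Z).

Fix the vertex order 1 < 2 < 3 < 4 < 5 < 6 < 7 and write every simplex with vertices in increasing order. Then dim K = 2 and the simplices of K are:

  0-simplices (7): [1], [2], [3], [4], [5], [6], [7]
  1-simplices (18): [1,2], [1,3], [1,4], [1,5], [1,6], [2,3], [2,4], [2,5], [2,6], [3,4], [3,6], [3,7], [4,5], [4,6], [4,7], [5,6], [5,7], [6,7]
  2-simplices (12): [1,2,3], [1,2,5], [1,3,4], [1,4,6], [1,5,6], [2,3,6], [2,4,5], [2,4,6], [3,4,7], [3,6,7], [4,5,7], [5,6,7]

Hence C_0 ≅ Z^7, C_1 ≅ Z^18, C_2 ≅ Z^12.

∂_1: C_1 → C_0 sends each edge [p,q] (with p < q) to q − p.
This gives a 7×18 integer matrix of rank 6; reducing to Smith normal form yields diagonal entries (1,1,1,1,1,1).

Boundary ∂_2: C_2 → C_1 acts by ∂[p,q,r] = [q,r] − [p,r] + [p,q]. For instance
  ∂[3,4,7] = [4,7] − [3,7] + [3,4],
  ∂[5,6,7] = [6,7] − [5,7] + [5,6].
This gives a 18×12 integer matrix of rank 12; reducing to Smith normal form yields diagonal entries (1,1,1,1,1,1,1,1,1,1,1,2).

Computing H_k = (kernel of ∂_k) / (image of ∂_{k+1}):

  H_1: rank ker ∂_1 − rank ∂_2 = (18 − 6) − 12 = 0, and ∂_2 has invariant factor 2 > 1, so H_1 = Z/2.

H_1 = Z/2.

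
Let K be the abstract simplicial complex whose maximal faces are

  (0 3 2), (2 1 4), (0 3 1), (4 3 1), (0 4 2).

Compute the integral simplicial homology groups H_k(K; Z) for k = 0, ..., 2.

K has 5 vertices, 10 edges, 5 triangles.
rank ∂_0 = 0, rank ∂_1 = 4 ⇒ b_0 = 5 − 0 − 4 = 1; all invariant factors of ∂_1 are 1 so no torsion. So H_0 = Z.
rank ∂_1 = 4, rank ∂_2 = 5 ⇒ b_1 = 10 − 4 − 5 = 1; all invariant factors of ∂_2 are 1 so no torsion. So H_1 = Z.
rank ∂_2 = 5, rank ∂_3 = 0 ⇒ b_2 = 5 − 5 − 0 = 0. So H_2 = 0.

H_0 = Z,  H_1 = Z,  H_2 = 0.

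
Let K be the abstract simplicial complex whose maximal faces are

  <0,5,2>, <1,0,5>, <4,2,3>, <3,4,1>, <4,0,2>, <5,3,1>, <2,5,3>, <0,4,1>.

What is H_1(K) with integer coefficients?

Order the vertices as 0 < 1 < 2 < 3 < 4 < 5. Listing each simplex with vertices in this order, K has dimension 2 with simplices:

  0-simplices (6): [0], [1], [2], [3], [4], [5]
  1-simplices (12): [0,1], [0,2], [0,4], [0,5], [1,3], [1,4], [1,5], [2,3], [2,4], [2,5], [3,4], [3,5]
  2-simplices (8): [0,1,4], [0,1,5], [0,2,4], [0,2,5], [1,3,4], [1,3,5], [2,3,4], [2,3,5]

so the chain groups are C_0 ≅ Z^6, C_1 ≅ Z^12, C_2 ≅ Z^8.

∂_1: C_1 → C_0 is given by ∂[p,q] = [q] − [p]. For instance
  ∂[3,5] = [5] − [3].
The 6×12 boundary matrix has rank 5 and Smith normal form diag(1,1,1,1,1).

∂_2: C_2 → C_1 acts by ∂[p,q,r] = [q,r] − [p,r] + [p,q]. For instance
  ∂[1,3,4] = [3,4] − [1,4] + [1,3],
  ∂[0,2,5] = [2,5] − [0,5] + [0,2].
This gives a 12×8 integer matrix of rank 7; reducing to Smith normal form yields diagonal entries (1,1,1,1,1,1,1).

From H_k ≅ ker(∂_k) / im(∂_{k+1}) we obtain:

  H_1: rank ker ∂_1 − rank ∂_2 = (12 − 5) − 7 = 0, and the invariant factors of ∂_2 are all 1, so H_1 = 0.

(K is a triangulation of the 2-sphere S^2.)

H_1 = 0.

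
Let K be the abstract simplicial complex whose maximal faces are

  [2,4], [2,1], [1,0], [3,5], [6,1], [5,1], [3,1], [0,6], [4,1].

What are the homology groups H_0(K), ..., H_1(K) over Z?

We work with the vertex ordering 0 < 1 < 2 < 3 < 4 < 5 < 6. The simplices of K, each written with vertices in increasing order, are:

  0-simplices (7): [0], [1], [2], [3], [4], [5], [6]
  1-simplices (9): [0,1], [0,6], [1,2], [1,3], [1,4], [1,5], [1,6], [2,4], [3,5]

giving chain groups C_0 ≅ Z^7, C_1 ≅ Z^9.

Boundary ∂_1: C_1 → C_0 maps an edge to its endpoints' difference, ∂[p,q] = q − p.
The resulting 7×9 matrix has rank 6, and its Smith normal form has invariant factors (1,1,1,1,1,1).

From H_k ≅ ker(∂_k) / im(∂_{k+1}) we obtain:

  H_0: rank C_0 − rank ∂_1 = 7 − 6 = 1, and the invariant factors of ∂_1 are all 1, so H_0 ≅ Z.
  H_1: rank ker ∂_1 − rank ∂_2 = (9 − 6) − 0 = 3, and there is no ∂_2, so H_1 ≅ Z^3.

As a check, the Euler characteristic is 7 − 9 = -2, which agrees with 1 − 3 = -2.

H_0 ≅ Z,  H_1 ≅ Z^3.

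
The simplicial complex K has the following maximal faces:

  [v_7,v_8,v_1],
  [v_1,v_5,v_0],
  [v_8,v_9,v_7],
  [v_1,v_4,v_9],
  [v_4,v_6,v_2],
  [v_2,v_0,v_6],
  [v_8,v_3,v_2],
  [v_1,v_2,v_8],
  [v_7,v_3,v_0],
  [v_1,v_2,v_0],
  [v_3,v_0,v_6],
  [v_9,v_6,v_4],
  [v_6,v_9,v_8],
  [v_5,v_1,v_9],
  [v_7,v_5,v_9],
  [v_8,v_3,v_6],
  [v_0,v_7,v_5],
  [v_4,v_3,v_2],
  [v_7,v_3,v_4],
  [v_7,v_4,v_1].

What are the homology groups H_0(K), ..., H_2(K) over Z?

H_0 = Z,  H_1 = Z ⊕ Z/2,  H_2 = 0.

We work with the vertex ordering v_0 < v_1 < v_2 < v_3 < v_4 < v_5 < v_6 < v_7 < v_8 < v_9. The simplices of K, each written with vertices in increasing order, are:

  0-simplices (10): [v_0], [v_1], [v_2], [v_3], [v_4], [v_5], [v_6], [v_7], [v_8], [v_9]
  1-simplices (30): (30 of them)
  2-simplices (20): (20 of them)

so the chain groups are C_0 ≅ Z^10, C_1 ≅ Z^30, C_2 ≅ Z^20.

Boundary ∂_1: C_1 → C_0 maps an edge to its endpoints' difference, ∂[p,q] = q − p. For instance
  ∂[v_1,v_4] = [v_4] − [v_1].
The resulting 10×30 matrix has rank 9, and its Smith normal form has invariant factors (1,1,1,1,1,1,1,1,1).

The boundary map ∂_2: C_2 → C_1 sends each 2-simplex [p,q,r] to [q,r] − [p,r] + [p,q]. For instance
  ∂[v_7,v_8,v_9] = [v_8,v_9] − [v_7,v_9] + [v_7,v_8],
  ∂[v_0,v_3,v_7] = [v_3,v_7] − [v_0,v_7] + [v_0,v_3].
The 30×20 boundary matrix has rank 20 and Smith normal form diag(1,1,1,1,1,1,1,1,1,1,1,1,1,1,1,1,1,1,1,2).

From H_k ≅ ker(∂_k) / im(∂_{k+1}) we obtain:

  H_0: rank C_0 − rank ∂_1 = 10 − 9 = 1, and the invariant factors of ∂_1 are all 1, so H_0 ≅ Z.
  H_1: rank ker ∂_1 − rank ∂_2 = (30 − 9) − 20 = 1, and ∂_2 has invariant factor 2 > 1, so H_1 ≅ Z ⊕ Z/2.
  H_2: rank ker ∂_2 − rank ∂_3 = (20 − 20) − 0 = 0, and there is no ∂_3, so H_2 ≅ 0.

(K is a triangulation of the Klein bottle.)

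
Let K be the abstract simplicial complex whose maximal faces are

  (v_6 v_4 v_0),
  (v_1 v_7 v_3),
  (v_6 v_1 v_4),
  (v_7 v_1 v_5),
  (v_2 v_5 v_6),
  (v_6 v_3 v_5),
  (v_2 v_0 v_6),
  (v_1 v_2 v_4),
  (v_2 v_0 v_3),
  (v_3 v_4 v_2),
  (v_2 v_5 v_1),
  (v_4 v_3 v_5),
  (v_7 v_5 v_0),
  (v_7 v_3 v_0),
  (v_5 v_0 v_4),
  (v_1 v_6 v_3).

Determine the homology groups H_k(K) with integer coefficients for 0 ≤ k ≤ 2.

Take the total order v_0 < v_1 < v_2 < v_3 < v_4 < v_5 < v_6 < v_7 on the vertex set. Then K (dimension 2) consists of the simplices:

  0-simplices (8): [v_0], [v_1], [v_2], [v_3], [v_4], [v_5], [v_6], [v_7]
  1-simplices (24): (24 of them)
  2-simplices (16): (16 of them)

giving chain groups C_0 ≅ Z^8, C_1 ≅ Z^24, C_2 ≅ Z^16.

The boundary map ∂_1: C_1 → C_0 is given by ∂[p,q] = [q] − [p].
The resulting 8×24 matrix has rank 7, and its Smith normal form has invariant factors (1,1,1,1,1,1,1).

∂_2: C_2 → C_1 acts by ∂[p,q,r] = [q,r] − [p,r] + [p,q]. For instance
  ∂[v_3,v_5,v_6] = [v_5,v_6] − [v_3,v_6] + [v_3,v_5],
  ∂[v_0,v_2,v_6] = [v_2,v_6] − [v_0,v_6] + [v_0,v_2].
This gives a 24×16 integer matrix of rank 15; reducing to Smith normal form yields diagonal entries (1,1,1,1,1,1,1,1,1,1,1,1,1,1,1).

Reading off H_k = ker ∂_k / im ∂_{k+1}:

  H_0: rank C_0 − rank ∂_1 = 8 − 7 = 1, and the invariant factors of ∂_1 are all 1, so H_0 = Z.
  H_1: rank ker ∂_1 − rank ∂_2 = (24 − 7) − 15 = 2, and the invariant factors of ∂_2 are all 1, so H_1 = Z^2.
  H_2: rank ker ∂_2 − rank ∂_3 = (16 − 15) − 0 = 1, and there is no ∂_3, so H_2 = Z.

H_0 ≅ Z,  H_1 ≅ Z^2,  H_2 ≅ Z.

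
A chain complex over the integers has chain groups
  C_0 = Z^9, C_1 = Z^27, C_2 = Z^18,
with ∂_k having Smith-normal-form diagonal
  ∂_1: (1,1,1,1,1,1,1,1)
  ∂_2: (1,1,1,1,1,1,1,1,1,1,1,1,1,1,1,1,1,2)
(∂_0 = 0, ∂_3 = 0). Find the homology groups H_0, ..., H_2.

H_0: b_0 = 9 − 0 − 8 = 1; torsion from ∂_1 factors > 1: none. So H_0 = Z.
H_1: b_1 = 27 − 8 − 18 = 1; torsion from ∂_2 factors > 1: [2]. So H_1 = Z ⊕ Z/2Z.
H_2: b_2 = 18 − 18 − 0 = 0; torsion from ∂_3 factors > 1: none. So H_2 = 0.

H_0 = Z,  H_1 = Z ⊕ Z/2Z,  H_2 = 0.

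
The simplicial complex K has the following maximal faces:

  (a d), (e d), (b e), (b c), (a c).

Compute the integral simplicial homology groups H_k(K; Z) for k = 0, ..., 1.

Fix the vertex order a < b < c < d < e and write every simplex with vertices in increasing order. Then dim K = 1 and the simplices of K are:

  0-simplices (5): a, b, c, d, e
  1-simplices (5): ac, ad, bc, be, de

so the chain groups are C_0 ≅ Z^5, C_1 ≅ Z^5.

The boundary map ∂_1: C_1 → C_0 maps an edge to its endpoints' difference, ∂[p,q] = q − p.
The 5×5 boundary matrix has rank 4 and Smith normal form diag(1,1,1,1).

Computing H_k = (kernel of ∂_k) / (image of ∂_{k+1}):

  H_0: rank C_0 − rank ∂_1 = 5 − 4 = 1, and the invariant factors of ∂_1 are all 1, so H_0 = Z.
  H_1: rank ker ∂_1 − rank ∂_2 = (5 − 4) − 0 = 1, and there is no ∂_2, so H_1 = Z.

H_0 ≅ Z,  H_1 ≅ Z.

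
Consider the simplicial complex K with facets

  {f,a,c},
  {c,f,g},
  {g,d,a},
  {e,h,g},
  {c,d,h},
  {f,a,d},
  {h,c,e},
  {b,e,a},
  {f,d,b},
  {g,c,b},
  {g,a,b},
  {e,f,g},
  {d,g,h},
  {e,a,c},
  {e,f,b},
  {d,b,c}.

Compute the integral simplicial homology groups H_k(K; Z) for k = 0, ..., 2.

H_0 ≅ Z,  H_1 ≅ Z^2,  H_2 ≅ Z.

Order the vertices as a < b < c < d < e < f < g < h. Listing each simplex with vertices in this order, K has dimension 2 with simplices:

  0-simplices (8): a, b, c, d, e, f, g, h
  1-simplices (24): ab, ac, ad, ae, af, ag, bc, bd, be, bf, bg, cd, ce, cf, cg, ch, df, dg, dh, ef, eg, eh, fg, gh
  2-simplices (16): abe, abg, ace, acf, adf, adg, bcd, bcg, bdf, bef, cdh, ceh, cfg, dgh, efg, egh

giving chain groups C_0 ≅ Z^8, C_1 ≅ Z^24, C_2 ≅ Z^16.

The boundary map ∂_1: C_1 → C_0 maps an edge to its endpoints' difference, ∂[p,q] = q − p. For instance
  ∂eh = h − e.
As a 8×24 matrix over Z this has rank 7, with invariant factors (1,1,1,1,1,1,1).

∂_2: C_2 → C_1 maps a triangle to the signed sum of its edges. For instance
  ∂ace = ce − ae + ac,
  ∂bcg = cg − bg + bc.
The resulting 24×16 matrix has rank 15, and its Smith normal form has invariant factors (1,1,1,1,1,1,1,1,1,1,1,1,1,1,1).

Reading off H_k = ker ∂_k / im ∂_{k+1}:

  H_0: rank C_0 − rank ∂_1 = 8 − 7 = 1, and the invariant factors of ∂_1 are all 1, so H_0 = Z.
  H_1: rank ker ∂_1 − rank ∂_2 = (24 − 7) − 15 = 2, and the invariant factors of ∂_2 are all 1, so H_1 = Z^2.
  H_2: rank ker ∂_2 − rank ∂_3 = (16 − 15) − 0 = 1, and there is no ∂_3, so H_2 = Z.

As a check, the Euler characteristic is 8 − 24 + 16 = 0, which agrees with 1 − 2 + 1 = 0.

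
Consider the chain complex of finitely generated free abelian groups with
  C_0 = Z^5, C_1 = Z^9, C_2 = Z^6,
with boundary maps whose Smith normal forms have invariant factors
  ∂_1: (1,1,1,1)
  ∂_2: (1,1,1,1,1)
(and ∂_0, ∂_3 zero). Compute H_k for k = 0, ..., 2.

H_0 = Z,  H_1 = 0,  H_2 = Z.

H_0: b_0 = 5 − 0 − 4 = 1; torsion from ∂_1 factors > 1: none. So H_0 = Z.
H_1: b_1 = 9 − 4 − 5 = 0; torsion from ∂_2 factors > 1: none. So H_1 = 0.
H_2: b_2 = 6 − 5 − 0 = 1; torsion from ∂_3 factors > 1: none. So H_2 = Z.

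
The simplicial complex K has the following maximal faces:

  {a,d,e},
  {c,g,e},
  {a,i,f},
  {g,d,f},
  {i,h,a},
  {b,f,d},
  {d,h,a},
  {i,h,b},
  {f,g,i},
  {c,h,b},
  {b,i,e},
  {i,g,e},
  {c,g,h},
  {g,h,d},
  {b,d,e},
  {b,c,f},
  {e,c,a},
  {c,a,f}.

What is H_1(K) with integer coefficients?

Take the total order a < b < c < d < e < f < g < h < i on the vertex set. Then K (dimension 2) consists of the simplices:

  0-simplices (9): a, b, c, d, e, f, g, h, i
  1-simplices (27): ac, ad, ae, af, ah, ai, bc, bd, be, bf, bh, bi, ce, cf, cg, ch, de, df, dg, dh, eg, ei, fg, fi, gh, gi, hi
  2-simplices (18): ace, acf, ade, adh, afi, ahi, bcf, bch, bde, bdf, bei, bhi, ceg, cgh, dfg, dgh, egi, fgi

giving chain groups C_0 ≅ Z^9, C_1 ≅ Z^27, C_2 ≅ Z^18.

∂_1: C_1 → C_0 maps an edge to its endpoints' difference, ∂[p,q] = q − p. For instance
  ∂be = e − b.
This gives a 9×27 integer matrix of rank 8; reducing to Smith normal form yields diagonal entries (1,1,1,1,1,1,1,1).

The boundary map ∂_2: C_2 → C_1 sends each 2-simplex [p,q,r] to [q,r] − [p,r] + [p,q]. For instance
  ∂bch = ch − bh + bc,
  ∂afi = fi − ai + af.
As a 27×18 matrix over Z this has rank 17, with invariant factors (1,1,1,1,1,1,1,1,1,1,1,1,1,1,1,1,1).

Computing H_k = (kernel of ∂_k) / (image of ∂_{k+1}):

  H_1: rank ker ∂_1 − rank ∂_2 = (27 − 8) − 17 = 2, and the invariant factors of ∂_2 are all 1, so H_1 ≅ Z^2.

H_1 = Z^2.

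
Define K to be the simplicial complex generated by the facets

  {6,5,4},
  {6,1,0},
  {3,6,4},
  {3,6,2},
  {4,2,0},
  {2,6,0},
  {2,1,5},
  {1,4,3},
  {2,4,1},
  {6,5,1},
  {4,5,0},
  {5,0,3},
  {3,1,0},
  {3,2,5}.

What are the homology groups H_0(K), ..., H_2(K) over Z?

H_0 ≅ Z,  H_1 ≅ Z^2,  H_2 ≅ Z.

Order the vertices as 0 < 1 < 2 < 3 < 4 < 5 < 6. Listing each simplex with vertices in this order, K has dimension 2 with simplices:

  0-simplices (7): [0], [1], [2], [3], [4], [5], [6]
  1-simplices (21): [0,1], [0,2], [0,3], [0,4], [0,5], [0,6], [1,2], [1,3], [1,4], [1,5], [1,6], [2,3], [2,4], [2,5], [2,6], [3,4], [3,5], [3,6], [4,5], [4,6], [5,6]
  2-simplices (14): [0,1,3], [0,1,6], [0,2,4], [0,2,6], [0,3,5], [0,4,5], [1,2,4], [1,2,5], [1,3,4], [1,5,6], [2,3,5], [2,3,6], [3,4,6], [4,5,6]

giving chain groups C_0 ≅ Z^7, C_1 ≅ Z^21, C_2 ≅ Z^14.

∂_1: C_1 → C_0 is given by ∂[p,q] = [q] − [p]. For instance
  ∂[2,5] = [5] − [2].
The 7×21 boundary matrix has rank 6 and Smith normal form diag(1,1,1,1,1,1).

The boundary map ∂_2: C_2 → C_1 maps a triangle to the signed sum of its edges. For instance
  ∂[1,2,5] = [2,5] − [1,5] + [1,2],
  ∂[1,5,6] = [5,6] − [1,6] + [1,5].
This gives a 21×14 integer matrix of rank 13; reducing to Smith normal form yields diagonal entries (1,1,1,1,1,1,1,1,1,1,1,1,1).

From H_k ≅ ker(∂_k) / im(∂_{k+1}) we obtain:

  H_0: rank C_0 − rank ∂_1 = 7 − 6 = 1, and the invariant factors of ∂_1 are all 1, so H_0 ≅ Z.
  H_1: rank ker ∂_1 − rank ∂_2 = (21 − 6) − 13 = 2, and the invariant factors of ∂_2 are all 1, so H_1 ≅ Z^2.
  H_2: rank ker ∂_2 − rank ∂_3 = (14 − 13) − 0 = 1, and there is no ∂_3, so H_2 ≅ Z.

As a check, the Euler characteristic is 7 − 21 + 14 = 0, which agrees with 1 − 2 + 1 = 0.
(K is a triangulation of the torus T^2.)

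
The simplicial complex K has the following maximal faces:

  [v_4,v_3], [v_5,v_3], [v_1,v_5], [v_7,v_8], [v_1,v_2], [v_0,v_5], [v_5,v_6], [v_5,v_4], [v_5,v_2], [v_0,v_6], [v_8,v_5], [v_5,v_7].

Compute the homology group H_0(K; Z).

K has 9 vertices, 12 edges.
rank ∂_0 = 0, rank ∂_1 = 8 ⇒ b_0 = 9 − 0 − 8 = 1; all invariant factors of ∂_1 are 1 so no torsion. So H_0 ≅ Z.

H_0 = Z.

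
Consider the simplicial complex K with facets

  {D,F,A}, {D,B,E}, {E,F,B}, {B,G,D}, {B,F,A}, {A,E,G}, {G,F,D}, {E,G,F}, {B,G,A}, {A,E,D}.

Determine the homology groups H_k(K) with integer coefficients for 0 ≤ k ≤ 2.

H_0 ≅ Z,  H_1 ≅ Z/2,  H_2 = 0.

Take the total order A < B < D < E < F < G on the vertex set. Then K (dimension 2) consists of the simplices:

  0-simplices (6): A, B, D, E, F, G
  1-simplices (15): AB, AD, AE, AF, AG, BD, BE, BF, BG, DE, DF, DG, EF, EG, FG
  2-simplices (10): ABF, ABG, ADE, ADF, AEG, BDE, BDG, BEF, DFG, EFG

giving chain groups C_0 ≅ Z^6, C_1 ≅ Z^15, C_2 ≅ Z^10.

∂_1: C_1 → C_0 sends each edge [p,q] (with p < q) to q − p.
The 6×15 boundary matrix has rank 5 and Smith normal form diag(1,1,1,1,1).

∂_2: C_2 → C_1 maps a triangle to the signed sum of its edges. For instance
  ∂ADE = DE − AE + AD,
  ∂BEF = EF − BF + BE.
The 15×10 boundary matrix has rank 10 and Smith normal form diag(1,1,1,1,1,1,1,1,1,2).

Reading off H_k = ker ∂_k / im ∂_{k+1}:

  H_0: rank C_0 − rank ∂_1 = 6 − 5 = 1, and the invariant factors of ∂_1 are all 1, so H_0 = Z.
  H_1: rank ker ∂_1 − rank ∂_2 = (15 − 5) − 10 = 0, and ∂_2 has invariant factor 2 > 1, so H_1 = Z/2.
  H_2: rank ker ∂_2 − rank ∂_3 = (10 − 10) − 0 = 0, and there is no ∂_3, so H_2 = 0.

As a check, the Euler characteristic is 6 − 15 + 10 = 1, which agrees with 1 − 0 + 0 = 1.
(K is a triangulation of the real projective plane RP^2.)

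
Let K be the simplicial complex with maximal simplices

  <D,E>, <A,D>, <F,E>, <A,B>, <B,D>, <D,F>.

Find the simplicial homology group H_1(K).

K has 5 vertices, 6 edges.
rank ∂_1 = 4, rank ∂_2 = 0 ⇒ b_1 = 6 − 4 − 0 = 2. So H_1 ≅ Z^2.

H_1 ≅ Z^2.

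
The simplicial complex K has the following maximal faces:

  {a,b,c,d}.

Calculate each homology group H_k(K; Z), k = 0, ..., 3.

H_0 = Z,  H_1 = 0,  H_2 = 0,  H_3 = 0.

K has 4 vertices, 6 edges, 4 triangles, 1 3-simplex.
rank ∂_0 = 0, rank ∂_1 = 3 ⇒ b_0 = 4 − 0 − 3 = 1; all invariant factors of ∂_1 are 1 so no torsion. So H_0 ≅ Z.
rank ∂_1 = 3, rank ∂_2 = 3 ⇒ b_1 = 6 − 3 − 3 = 0; all invariant factors of ∂_2 are 1 so no torsion. So H_1 ≅ 0.
rank ∂_2 = 3, rank ∂_3 = 1 ⇒ b_2 = 4 − 3 − 1 = 0; all invariant factors of ∂_3 are 1 so no torsion. So H_2 ≅ 0.
rank ∂_3 = 1, rank ∂_4 = 0 ⇒ b_3 = 1 − 1 − 0 = 0. So H_3 ≅ 0.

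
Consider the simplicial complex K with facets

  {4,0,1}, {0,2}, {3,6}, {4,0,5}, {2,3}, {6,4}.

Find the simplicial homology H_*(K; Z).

H_0 = Z,  H_1 = Z,  H_2 = 0.

K has 7 vertices, 9 edges, 2 triangles.
rank ∂_0 = 0, rank ∂_1 = 6 ⇒ b_0 = 7 − 0 − 6 = 1; all invariant factors of ∂_1 are 1 so no torsion. So H_0 = Z.
rank ∂_1 = 6, rank ∂_2 = 2 ⇒ b_1 = 9 − 6 − 2 = 1; all invariant factors of ∂_2 are 1 so no torsion. So H_1 = Z.
rank ∂_2 = 2, rank ∂_3 = 0 ⇒ b_2 = 2 − 2 − 0 = 0. So H_2 = 0.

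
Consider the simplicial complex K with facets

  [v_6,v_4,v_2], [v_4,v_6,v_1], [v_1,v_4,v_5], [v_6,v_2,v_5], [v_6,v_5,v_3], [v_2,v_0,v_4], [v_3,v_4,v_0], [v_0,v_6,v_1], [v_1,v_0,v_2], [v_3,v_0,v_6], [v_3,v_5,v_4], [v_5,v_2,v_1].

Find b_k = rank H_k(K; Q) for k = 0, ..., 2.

Take the total order v_0 < v_1 < v_2 < v_3 < v_4 < v_5 < v_6 on the vertex set. Then K (dimension 2) consists of the simplices:

  0-simplices (7): [v_0], [v_1], [v_2], [v_3], [v_4], [v_5], [v_6]
  1-simplices (18): (18 of them)
  2-simplices (12): (12 of them)

Hence C_0 ≅ Z^7, C_1 ≅ Z^18, C_2 ≅ Z^12.

The boundary map ∂_1: C_1 → C_0 maps an edge to its endpoints' difference, ∂[p,q] = q − p.
The resulting 7×18 matrix has rank 6, and its Smith normal form has invariant factors (1,1,1,1,1,1).

Boundary ∂_2: C_2 → C_1 sends each 2-simplex [p,q,r] to [q,r] − [p,r] + [p,q]. For instance
  ∂[v_3,v_4,v_5] = [v_4,v_5] − [v_3,v_5] + [v_3,v_4],
  ∂[v_1,v_4,v_6] = [v_4,v_6] − [v_1,v_6] + [v_1,v_4].
The resulting 18×12 matrix has rank 12, and its Smith normal form has invariant factors (1,1,1,1,1,1,1,1,1,1,1,2).

Reading off H_k = ker ∂_k / im ∂_{k+1}:

  H_0: rank C_0 − rank ∂_1 = 7 − 6 = 1, and the invariant factors of ∂_1 are all 1, so H_0 = Z.
  H_1: rank ker ∂_1 − rank ∂_2 = (18 − 6) − 12 = 0, and ∂_2 has invariant factor 2 > 1, so H_1 = Z/2.
  H_2: rank ker ∂_2 − rank ∂_3 = (12 − 12) − 0 = 0, and there is no ∂_3, so H_2 = 0.

As a check, the Euler characteristic is 7 − 18 + 12 = 1, which agrees with 1 − 0 + 0 = 1.

Hence the Betti numbers are b_0 = 1, b_1 = 0, b_2 = 0.

b_0 = 1, b_1 = 0, b_2 = 0.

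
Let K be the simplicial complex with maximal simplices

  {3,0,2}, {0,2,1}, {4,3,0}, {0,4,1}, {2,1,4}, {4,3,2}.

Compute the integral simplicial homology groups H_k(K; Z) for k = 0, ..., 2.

H_0 ≅ Z,  H_1 = 0,  H_2 ≅ Z.

Fix the vertex order 0 < 1 < 2 < 3 < 4 and write every simplex with vertices in increasing order. Then dim K = 2 and the simplices of K are:

  0-simplices (5): [0], [1], [2], [3], [4]
  1-simplices (9): [0,1], [0,2], [0,3], [0,4], [1,2], [1,4], [2,3], [2,4], [3,4]
  2-simplices (6): [0,1,2], [0,1,4], [0,2,3], [0,3,4], [1,2,4], [2,3,4]

giving chain groups C_0 ≅ Z^5, C_1 ≅ Z^9, C_2 ≅ Z^6.

Boundary ∂_1: C_1 → C_0 sends each edge [p,q] (with p < q) to q − p. For instance
  ∂[0,2] = [2] − [0].
The 5×9 boundary matrix has rank 4 and Smith normal form diag(1,1,1,1).

Boundary ∂_2: C_2 → C_1 maps a triangle to the signed sum of its edges. For instance
  ∂[0,1,4] = [1,4] − [0,4] + [0,1],
  ∂[2,3,4] = [3,4] − [2,4] + [2,3].
As a 9×6 matrix over Z this has rank 5, with invariant factors (1,1,1,1,1).

Now H_k = ker ∂_k / im ∂_{k+1}, so:

  H_0: rank C_0 − rank ∂_1 = 5 − 4 = 1, and the invariant factors of ∂_1 are all 1, so H_0 ≅ Z.
  H_1: rank ker ∂_1 − rank ∂_2 = (9 − 4) − 5 = 0, and the invariant factors of ∂_2 are all 1, so H_1 ≅ 0.
  H_2: rank ker ∂_2 − rank ∂_3 = (6 − 5) − 0 = 1, and there is no ∂_3, so H_2 ≅ Z.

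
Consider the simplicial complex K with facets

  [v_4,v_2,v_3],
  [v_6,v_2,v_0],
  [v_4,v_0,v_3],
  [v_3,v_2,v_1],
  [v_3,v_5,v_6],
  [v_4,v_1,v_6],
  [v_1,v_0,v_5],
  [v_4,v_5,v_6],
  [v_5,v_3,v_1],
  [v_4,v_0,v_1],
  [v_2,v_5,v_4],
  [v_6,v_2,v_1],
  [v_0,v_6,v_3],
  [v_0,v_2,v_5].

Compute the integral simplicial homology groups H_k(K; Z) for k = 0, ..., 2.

Take the total order v_0 < v_1 < v_2 < v_3 < v_4 < v_5 < v_6 on the vertex set. Then K (dimension 2) consists of the simplices:

  0-simplices (7): [v_0], [v_1], [v_2], [v_3], [v_4], [v_5], [v_6]
  1-simplices (21): (21 of them)
  2-simplices (14): (14 of them)

Hence C_0 ≅ Z^7, C_1 ≅ Z^21, C_2 ≅ Z^14.

Boundary ∂_1: C_1 → C_0 sends each edge [p,q] (with p < q) to q − p.
This gives a 7×21 integer matrix of rank 6; reducing to Smith normal form yields diagonal entries (1,1,1,1,1,1).

Boundary ∂_2: C_2 → C_1 maps a triangle to the signed sum of its edges. For instance
  ∂[v_2,v_4,v_5] = [v_4,v_5] − [v_2,v_5] + [v_2,v_4],
  ∂[v_0,v_2,v_6] = [v_2,v_6] − [v_0,v_6] + [v_0,v_2].
The 21×14 boundary matrix has rank 13 and Smith normal form diag(1,1,1,1,1,1,1,1,1,1,1,1,1).

Reading off H_k = ker ∂_k / im ∂_{k+1}:

  H_0: rank C_0 − rank ∂_1 = 7 − 6 = 1, and the invariant factors of ∂_1 are all 1, so H_0 = Z.
  H_1: rank ker ∂_1 − rank ∂_2 = (21 − 6) − 13 = 2, and the invariant factors of ∂_2 are all 1, so H_1 = Z^2.
  H_2: rank ker ∂_2 − rank ∂_3 = (14 − 13) − 0 = 1, and there is no ∂_3, so H_2 = Z.

As a check, the Euler characteristic is 7 − 21 + 14 = 0, which agrees with 1 − 2 + 1 = 0.

H_0 = Z,  H_1 = Z^2,  H_2 = Z.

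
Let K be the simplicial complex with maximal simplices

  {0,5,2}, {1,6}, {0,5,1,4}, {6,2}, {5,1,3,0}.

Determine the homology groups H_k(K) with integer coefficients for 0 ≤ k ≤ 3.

H_0 = Z,  H_1 = Z,  H_2 = 0,  H_3 = 0.

We work with the vertex ordering 0 < 1 < 2 < 3 < 4 < 5 < 6. The simplices of K, each written with vertices in increasing order, are:

  0-simplices (7): [0], [1], [2], [3], [4], [5], [6]
  1-simplices (13): [0,1], [0,2], [0,3], [0,4], [0,5], [1,3], [1,4], [1,5], [1,6], [2,5], [2,6], [3,5], [4,5]
  2-simplices (8): [0,1,3], [0,1,4], [0,1,5], [0,2,5], [0,3,5], [0,4,5], [1,3,5], [1,4,5]
  3-simplices (2): [0,1,3,5], [0,1,4,5]

so the chain groups are C_0 ≅ Z^7, C_1 ≅ Z^13, C_2 ≅ Z^8, C_3 ≅ Z^2.

Boundary ∂_1: C_1 → C_0 is given by ∂[p,q] = [q] − [p]. For instance
  ∂[0,4] = [4] − [0].
The resulting 7×13 matrix has rank 6, and its Smith normal form has invariant factors (1,1,1,1,1,1).

∂_2: C_2 → C_1 maps a triangle to the signed sum of its edges. For instance
  ∂[0,1,4] = [1,4] − [0,4] + [0,1],
  ∂[1,4,5] = [4,5] − [1,5] + [1,4].
This gives a 13×8 integer matrix of rank 6; reducing to Smith normal form yields diagonal entries (1,1,1,1,1,1).

∂_3: C_3 → C_2 sends each 3-simplex σ to the alternating sum Σ_i (−1)^i (σ with its i-th vertex removed). For instance
  ∂[0,1,3,5] = [1,3,5] − [0,3,5] + [0,1,5] − [0,1,3],
  ∂[0,1,4,5] = [1,4,5] − [0,4,5] + [0,1,5] − [0,1,4].
As a 8×2 matrix over Z this has rank 2, with invariant factors (1,1).

Now H_k = ker ∂_k / im ∂_{k+1}, so:

  H_0: rank C_0 − rank ∂_1 = 7 − 6 = 1, and the invariant factors of ∂_1 are all 1, so H_0 = Z.
  H_1: rank ker ∂_1 − rank ∂_2 = (13 − 6) − 6 = 1, and the invariant factors of ∂_2 are all 1, so H_1 = Z.
  H_2: rank ker ∂_2 − rank ∂_3 = (8 − 6) − 2 = 0, and the invariant factors of ∂_3 are all 1, so H_2 = 0.
  H_3: rank ker ∂_3 − rank ∂_4 = (2 − 2) − 0 = 0, and there is no ∂_4, so H_3 = 0.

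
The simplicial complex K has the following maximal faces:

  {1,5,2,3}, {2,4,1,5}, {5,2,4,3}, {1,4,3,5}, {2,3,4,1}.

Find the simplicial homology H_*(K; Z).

We work with the vertex ordering 1 < 2 < 3 < 4 < 5. The simplices of K, each written with vertices in increasing order, are:

  0-simplices (5): [1], [2], [3], [4], [5]
  1-simplices (10): [1,2], [1,3], [1,4], [1,5], [2,3], [2,4], [2,5], [3,4], [3,5], [4,5]
  2-simplices (10): [1,2,3], [1,2,4], [1,2,5], [1,3,4], [1,3,5], [1,4,5], [2,3,4], [2,3,5], [2,4,5], [3,4,5]
  3-simplices (5): [1,2,3,4], [1,2,3,5], [1,2,4,5], [1,3,4,5], [2,3,4,5]

so the chain groups are C_0 ≅ Z^5, C_1 ≅ Z^10, C_2 ≅ Z^10, C_3 ≅ Z^5.

∂_1: C_1 → C_0 sends each edge [p,q] (with p < q) to q − p.
The 5×10 boundary matrix has rank 4 and Smith normal form diag(1,1,1,1).

The boundary map ∂_2: C_2 → C_1 sends each 2-simplex [p,q,r] to [q,r] − [p,r] + [p,q]. For instance
  ∂[2,4,5] = [4,5] − [2,5] + [2,4],
  ∂[2,3,5] = [3,5] − [2,5] + [2,3].
This gives a 10×10 integer matrix of rank 6; reducing to Smith normal form yields diagonal entries (1,1,1,1,1,1).

∂_3: C_3 → C_2 sends each 3-simplex σ to the alternating sum Σ_i (−1)^i (σ with its i-th vertex removed). For instance
  ∂[1,2,3,4] = [2,3,4] − [1,3,4] + [1,2,4] − [1,2,3],
  ∂[1,2,3,5] = [2,3,5] − [1,3,5] + [1,2,5] − [1,2,3].
The resulting 10×5 matrix has rank 4, and its Smith normal form has invariant factors (1,1,1,1).

Reading off H_k = ker ∂_k / im ∂_{k+1}:

  H_0: rank C_0 − rank ∂_1 = 5 − 4 = 1, and the invariant factors of ∂_1 are all 1, so H_0 ≅ Z.
  H_1: rank ker ∂_1 − rank ∂_2 = (10 − 4) − 6 = 0, and the invariant factors of ∂_2 are all 1, so H_1 ≅ 0.
  H_2: rank ker ∂_2 − rank ∂_3 = (10 − 6) − 4 = 0, and the invariant factors of ∂_3 are all 1, so H_2 ≅ 0.
  H_3: rank ker ∂_3 − rank ∂_4 = (5 − 4) − 0 = 1, and there is no ∂_4, so H_3 ≅ Z.

H_0 ≅ Z,  H_1 = 0,  H_2 = 0,  H_3 ≅ Z.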